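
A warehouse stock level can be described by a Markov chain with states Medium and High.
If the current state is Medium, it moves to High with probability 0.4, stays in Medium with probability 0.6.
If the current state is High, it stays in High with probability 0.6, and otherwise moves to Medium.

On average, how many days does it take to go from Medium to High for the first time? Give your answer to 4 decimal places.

Let t(s) be the expected number of days to first reach High from state s, with t(High) = 0. Conditioning on the first day:
t(Medium) = 1 + 0.6·t(Medium)
Solving: t(Medium) = 2.5000.
Expected days from Medium to High: 2.5000.

2.5000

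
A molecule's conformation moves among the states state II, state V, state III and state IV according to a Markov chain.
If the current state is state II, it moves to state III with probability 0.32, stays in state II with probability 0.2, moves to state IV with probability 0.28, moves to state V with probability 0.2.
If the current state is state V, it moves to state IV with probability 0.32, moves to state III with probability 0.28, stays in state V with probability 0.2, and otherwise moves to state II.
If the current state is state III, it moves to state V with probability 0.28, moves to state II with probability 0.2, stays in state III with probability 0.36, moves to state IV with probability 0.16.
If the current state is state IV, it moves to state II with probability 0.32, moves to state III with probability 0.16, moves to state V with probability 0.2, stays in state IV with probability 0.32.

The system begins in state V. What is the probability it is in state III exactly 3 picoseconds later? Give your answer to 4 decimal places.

0.2792

Propagate the distribution vector 3 picoseconds from state V.
After 0 picoseconds: (0.0000, 1.0000, 0.0000, 0.0000)
After 1 picosecond: (0.2000, 0.2000, 0.2800, 0.3200)
After 2 picoseconds: (0.2384, 0.2224, 0.2720, 0.2672)
After 3 picoseconds: (0.2321, 0.2218, 0.2792, 0.2669)
P(in state III after 3 picoseconds) = 0.2792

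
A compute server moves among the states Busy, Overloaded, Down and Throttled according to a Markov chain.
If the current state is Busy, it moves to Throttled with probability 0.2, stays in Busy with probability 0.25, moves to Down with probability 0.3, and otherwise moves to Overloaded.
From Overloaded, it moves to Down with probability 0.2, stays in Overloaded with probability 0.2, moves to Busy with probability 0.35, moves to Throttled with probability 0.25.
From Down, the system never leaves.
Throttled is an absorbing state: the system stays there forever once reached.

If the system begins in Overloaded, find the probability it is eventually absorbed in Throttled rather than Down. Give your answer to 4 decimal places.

0.5024

Let h(s) be the probability of absorption at Throttled starting from transient state s. Then h(Throttled) = 1 and h(Down) = 0. By first-step analysis:
h(Busy) = 0.25·h(Busy) + 0.25·h(Overloaded) + 0.3·0 + 0.2·1
h(Overloaded) = 0.35·h(Busy) + 0.2·h(Overloaded) + 0.2·0 + 0.25·1
Solving: h(Busy) = 0.4341, h(Overloaded) = 0.5024.
Starting from Overloaded, the probability is 0.5024.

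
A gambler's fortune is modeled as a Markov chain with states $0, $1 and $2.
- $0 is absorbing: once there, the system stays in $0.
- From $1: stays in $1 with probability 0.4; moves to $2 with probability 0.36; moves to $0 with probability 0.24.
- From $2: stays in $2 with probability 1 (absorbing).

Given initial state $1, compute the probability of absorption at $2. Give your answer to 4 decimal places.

Let h(s) be the probability of absorption at $2 starting from transient state s. Then h($2) = 1 and h($0) = 0. By first-step analysis:
h($1) = 0.24·0 + 0.4·h($1) + 0.36·1
Solving: h($1) = 0.6000.
Starting from $1, the probability is 0.6000.

0.6000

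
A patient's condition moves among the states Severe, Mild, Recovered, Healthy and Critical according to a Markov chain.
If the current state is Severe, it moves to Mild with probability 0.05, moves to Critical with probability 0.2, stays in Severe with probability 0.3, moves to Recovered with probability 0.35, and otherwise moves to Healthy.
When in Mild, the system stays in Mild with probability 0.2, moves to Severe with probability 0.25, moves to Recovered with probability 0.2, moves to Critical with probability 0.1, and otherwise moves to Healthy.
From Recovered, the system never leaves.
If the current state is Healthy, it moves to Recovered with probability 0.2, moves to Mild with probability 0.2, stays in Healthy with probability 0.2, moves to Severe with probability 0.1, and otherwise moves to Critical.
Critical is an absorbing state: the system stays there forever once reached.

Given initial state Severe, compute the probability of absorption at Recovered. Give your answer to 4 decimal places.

0.6096

Let h(s) be the probability of absorption at Recovered starting from transient state s. Then h(Recovered) = 1 and h(Critical) = 0. By first-step analysis:
h(Severe) = 0.3·h(Severe) + 0.05·h(Mild) + 0.35·1 + 0.1·h(Healthy) + 0.2·0
h(Mild) = 0.25·h(Severe) + 0.2·h(Mild) + 0.2·1 + 0.25·h(Healthy) + 0.1·0
h(Healthy) = 0.1·h(Severe) + 0.2·h(Mild) + 0.2·1 + 0.2·h(Healthy) + 0.3·0
Solving: h(Severe) = 0.6096, h(Mild) = 0.5884, h(Healthy) = 0.4733.
Starting from Severe, the probability is 0.6096.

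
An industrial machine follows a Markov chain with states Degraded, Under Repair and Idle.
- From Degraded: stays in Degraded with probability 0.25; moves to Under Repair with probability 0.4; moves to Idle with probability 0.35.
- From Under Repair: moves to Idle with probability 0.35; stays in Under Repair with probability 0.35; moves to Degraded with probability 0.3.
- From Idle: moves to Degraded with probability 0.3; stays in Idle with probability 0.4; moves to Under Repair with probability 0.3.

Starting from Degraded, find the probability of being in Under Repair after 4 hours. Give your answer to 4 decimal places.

Propagate the distribution vector 4 hours from Degraded.
After 0 hours: (1.0000, 0.0000, 0.0000)
After 1 hour: (0.2500, 0.4000, 0.3500)
After 2 hours: (0.2875, 0.3450, 0.3675)
After 3 hours: (0.2856, 0.3460, 0.3684)
After 4 hours: (0.2857, 0.3459, 0.3684)
P(in Under Repair after 4 hours) = 0.3459

0.3459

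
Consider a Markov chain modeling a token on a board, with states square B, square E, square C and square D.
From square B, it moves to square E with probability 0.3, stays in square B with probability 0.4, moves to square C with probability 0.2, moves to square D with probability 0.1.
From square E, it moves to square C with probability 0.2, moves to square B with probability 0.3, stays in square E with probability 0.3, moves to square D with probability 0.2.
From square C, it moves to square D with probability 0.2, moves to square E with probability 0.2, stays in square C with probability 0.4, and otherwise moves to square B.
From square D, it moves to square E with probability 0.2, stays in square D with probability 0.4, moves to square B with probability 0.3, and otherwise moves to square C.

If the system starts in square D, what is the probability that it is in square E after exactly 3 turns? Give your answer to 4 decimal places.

Propagate the distribution vector 3 turns from square D.
After 0 turns: (0.0000, 0.0000, 0.0000, 1.0000)
After 1 turn: (0.3000, 0.2000, 0.1000, 0.4000)
After 2 turns: (0.3200, 0.2500, 0.1800, 0.2500)
After 3 turns: (0.3140, 0.2570, 0.2110, 0.2180)
P(in square E after 3 turns) = 0.2570

0.2570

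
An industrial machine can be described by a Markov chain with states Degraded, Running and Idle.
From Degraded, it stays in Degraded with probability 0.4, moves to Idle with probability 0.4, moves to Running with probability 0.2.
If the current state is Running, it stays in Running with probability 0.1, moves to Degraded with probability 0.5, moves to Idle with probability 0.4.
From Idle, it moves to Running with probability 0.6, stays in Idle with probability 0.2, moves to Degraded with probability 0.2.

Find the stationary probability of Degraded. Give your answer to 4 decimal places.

0.3636

Let the stationary distribution be π with π = πP and π_1 + π_2 + π_3 = 1.
π_1 = 0.4·π_1 + 0.5·π_2 + 0.2·π_3
π_2 = 0.2·π_1 + 0.1·π_2 + 0.6·π_3
Solving with the normalization constraint gives π = (0.3636, 0.3030, 0.3333).
So the stationary probability of Degraded is 0.3636.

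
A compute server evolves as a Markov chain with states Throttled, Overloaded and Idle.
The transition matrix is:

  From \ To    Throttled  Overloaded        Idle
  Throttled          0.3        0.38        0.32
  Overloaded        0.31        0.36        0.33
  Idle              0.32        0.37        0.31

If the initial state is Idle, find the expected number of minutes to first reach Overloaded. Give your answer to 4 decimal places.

Let t(s) be the expected number of minutes to first reach Overloaded from state s, with t(Overloaded) = 0. Conditioning on the first minute:
t(Throttled) = 1 + 0.3·t(Throttled) + 0.32·t(Idle)
t(Idle) = 1 + 0.32·t(Throttled) + 0.31·t(Idle)
Solving: t(Throttled) = 2.6537, t(Idle) = 2.6800.
Expected minutes from Idle to Overloaded: 2.6800.

2.6800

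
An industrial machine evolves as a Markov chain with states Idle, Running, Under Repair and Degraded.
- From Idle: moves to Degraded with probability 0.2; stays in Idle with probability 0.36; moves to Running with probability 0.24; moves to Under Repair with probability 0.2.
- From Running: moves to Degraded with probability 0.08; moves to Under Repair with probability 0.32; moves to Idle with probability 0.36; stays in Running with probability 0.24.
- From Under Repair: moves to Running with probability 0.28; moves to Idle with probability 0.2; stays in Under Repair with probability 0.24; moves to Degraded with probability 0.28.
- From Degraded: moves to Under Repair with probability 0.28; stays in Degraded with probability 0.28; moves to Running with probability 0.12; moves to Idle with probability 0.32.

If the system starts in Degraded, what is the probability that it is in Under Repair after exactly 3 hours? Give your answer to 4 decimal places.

Propagate the distribution vector 3 hours from Degraded.
After 0 hours: (0.0000, 0.0000, 0.0000, 1.0000)
After 1 hour: (0.3200, 0.1200, 0.2800, 0.2800)
After 2 hours: (0.3040, 0.2176, 0.2480, 0.2304)
After 3 hours: (0.3111, 0.2223, 0.2545, 0.2122)
P(in Under Repair after 3 hours) = 0.2545

0.2545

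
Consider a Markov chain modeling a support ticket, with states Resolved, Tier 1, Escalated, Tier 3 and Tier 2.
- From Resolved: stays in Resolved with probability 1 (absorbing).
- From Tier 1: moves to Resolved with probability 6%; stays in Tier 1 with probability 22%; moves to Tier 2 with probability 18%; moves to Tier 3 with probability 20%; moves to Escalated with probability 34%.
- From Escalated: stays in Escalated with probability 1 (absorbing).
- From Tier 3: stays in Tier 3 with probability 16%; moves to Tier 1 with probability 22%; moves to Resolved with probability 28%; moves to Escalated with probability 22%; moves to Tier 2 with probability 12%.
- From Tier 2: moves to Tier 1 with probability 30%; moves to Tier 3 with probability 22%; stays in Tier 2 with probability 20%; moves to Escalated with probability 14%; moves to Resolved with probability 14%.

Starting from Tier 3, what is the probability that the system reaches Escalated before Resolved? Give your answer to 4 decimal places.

Let h(s) be the probability of absorption at Escalated starting from transient state s. Then h(Escalated) = 1 and h(Resolved) = 0. By first-step analysis:
h(Tier 1) = 0.06·0 + 0.22·h(Tier 1) + 0.34·1 + 0.2·h(Tier 3) + 0.18·h(Tier 2)
h(Tier 3) = 0.28·0 + 0.22·h(Tier 1) + 0.22·1 + 0.16·h(Tier 3) + 0.12·h(Tier 2)
h(Tier 2) = 0.14·0 + 0.3·h(Tier 1) + 0.14·1 + 0.22·h(Tier 3) + 0.2·h(Tier 2)
Solving: h(Tier 1) = 0.7073, h(Tier 3) = 0.5309, h(Tier 2) = 0.5862.
Starting from Tier 3, the probability is 0.5309.

0.5309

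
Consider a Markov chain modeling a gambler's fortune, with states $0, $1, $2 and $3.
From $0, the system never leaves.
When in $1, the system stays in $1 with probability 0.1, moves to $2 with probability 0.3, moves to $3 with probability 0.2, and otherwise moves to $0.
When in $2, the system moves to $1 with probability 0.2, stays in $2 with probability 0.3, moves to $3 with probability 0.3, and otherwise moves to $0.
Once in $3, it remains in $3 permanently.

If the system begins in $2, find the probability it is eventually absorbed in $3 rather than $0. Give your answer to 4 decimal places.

Let h(s) be the probability of absorption at $3 starting from transient state s. Then h($3) = 1 and h($0) = 0. By first-step analysis:
h($1) = 0.4·0 + 0.1·h($1) + 0.3·h($2) + 0.2·1
h($2) = 0.2·0 + 0.2·h($1) + 0.3·h($2) + 0.3·1
Solving: h($1) = 0.4035, h($2) = 0.5439.
Starting from $2, the probability is 0.5439.

0.5439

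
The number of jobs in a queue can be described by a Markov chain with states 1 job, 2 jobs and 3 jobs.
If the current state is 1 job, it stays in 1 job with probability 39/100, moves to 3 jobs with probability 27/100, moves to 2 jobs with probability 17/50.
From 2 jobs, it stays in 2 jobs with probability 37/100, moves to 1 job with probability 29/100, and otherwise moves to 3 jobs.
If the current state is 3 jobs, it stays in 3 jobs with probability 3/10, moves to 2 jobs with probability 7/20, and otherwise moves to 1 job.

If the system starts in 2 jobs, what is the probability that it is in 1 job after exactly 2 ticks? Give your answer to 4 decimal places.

0.3394

Sum over the intermediate state after 1 tick:
P = P(2 jobs→1 job)·P(1 job→1 job) + P(2 jobs→2 jobs)·P(2 jobs→1 job) + P(2 jobs→3 jobs)·P(3 jobs→1 job)
  = 0.29×0.39 + 0.37×0.29 + 0.34×0.35
  = 0.1131 + 0.1073 + 0.1190 = 0.3394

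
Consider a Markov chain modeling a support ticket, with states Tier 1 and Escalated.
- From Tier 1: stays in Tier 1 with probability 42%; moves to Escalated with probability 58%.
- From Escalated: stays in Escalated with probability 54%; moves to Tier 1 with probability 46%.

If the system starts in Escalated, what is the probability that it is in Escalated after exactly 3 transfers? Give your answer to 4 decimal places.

Propagate the distribution vector 3 transfers from Escalated.
After 0 transfers: (0.0000, 1.0000)
After 1 transfer: (0.4600, 0.5400)
After 2 transfers: (0.4416, 0.5584)
After 3 transfers: (0.4423, 0.5577)
P(in Escalated after 3 transfers) = 0.5577

0.5577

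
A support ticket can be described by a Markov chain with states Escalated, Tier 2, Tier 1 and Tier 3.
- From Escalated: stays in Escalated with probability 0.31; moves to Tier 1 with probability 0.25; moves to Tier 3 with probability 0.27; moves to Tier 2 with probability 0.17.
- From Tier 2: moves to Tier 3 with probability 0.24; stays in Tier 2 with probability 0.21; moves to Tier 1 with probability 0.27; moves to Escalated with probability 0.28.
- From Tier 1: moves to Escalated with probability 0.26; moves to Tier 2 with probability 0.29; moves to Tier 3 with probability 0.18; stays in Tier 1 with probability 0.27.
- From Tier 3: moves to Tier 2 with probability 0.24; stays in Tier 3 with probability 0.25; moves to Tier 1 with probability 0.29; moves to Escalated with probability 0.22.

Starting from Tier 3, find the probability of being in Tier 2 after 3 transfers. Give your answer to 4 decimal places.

0.2280

Propagate the distribution vector 3 transfers from Tier 3.
After 0 transfers: (0.0000, 0.0000, 0.0000, 1.0000)
After 1 transfer: (0.2200, 0.2400, 0.2900, 0.2500)
After 2 transfers: (0.2658, 0.2319, 0.2706, 0.2317)
After 3 transfers: (0.2687, 0.2280, 0.2693, 0.2341)
P(in Tier 2 after 3 transfers) = 0.2280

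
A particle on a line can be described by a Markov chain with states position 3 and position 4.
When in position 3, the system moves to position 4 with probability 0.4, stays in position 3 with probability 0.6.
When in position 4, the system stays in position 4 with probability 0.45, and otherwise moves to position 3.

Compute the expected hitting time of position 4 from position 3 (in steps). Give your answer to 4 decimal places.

2.5000

Let t(s) be the expected number of steps to first reach position 4 from state s, with t(position 4) = 0. Conditioning on the first step:
t(position 3) = 1 + 0.6·t(position 3)
Solving: t(position 3) = 2.5000.
Expected steps from position 3 to position 4: 2.5000.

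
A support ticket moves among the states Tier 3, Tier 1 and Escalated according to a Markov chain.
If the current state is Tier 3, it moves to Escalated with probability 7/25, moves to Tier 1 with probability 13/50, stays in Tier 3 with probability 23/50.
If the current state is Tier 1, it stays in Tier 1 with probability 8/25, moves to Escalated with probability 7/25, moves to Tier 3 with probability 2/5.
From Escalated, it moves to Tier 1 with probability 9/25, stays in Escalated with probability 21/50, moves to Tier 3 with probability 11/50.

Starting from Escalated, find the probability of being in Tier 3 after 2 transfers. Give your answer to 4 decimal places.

0.3376

Sum over the intermediate state after 1 transfer:
P = P(Escalated→Tier 3)·P(Tier 3→Tier 3) + P(Escalated→Tier 1)·P(Tier 1→Tier 3) + P(Escalated→Escalated)·P(Escalated→Tier 3)
  = 0.22×0.46 + 0.36×0.4 + 0.42×0.22
  = 0.1012 + 0.1440 + 0.0924 = 0.3376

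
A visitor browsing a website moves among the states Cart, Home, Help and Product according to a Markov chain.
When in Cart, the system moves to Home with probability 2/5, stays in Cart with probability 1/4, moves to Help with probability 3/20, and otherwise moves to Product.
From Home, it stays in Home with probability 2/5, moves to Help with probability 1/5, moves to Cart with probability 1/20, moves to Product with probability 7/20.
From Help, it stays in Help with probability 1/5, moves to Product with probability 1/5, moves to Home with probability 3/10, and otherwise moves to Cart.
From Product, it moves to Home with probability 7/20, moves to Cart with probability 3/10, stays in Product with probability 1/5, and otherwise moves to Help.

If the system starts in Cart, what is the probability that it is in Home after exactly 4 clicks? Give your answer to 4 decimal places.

Propagate the distribution vector 4 clicks from Cart.
After 0 clicks: (1.0000, 0.0000, 0.0000, 0.0000)
After 1 click: (0.2500, 0.4000, 0.1500, 0.2000)
After 2 clicks: (0.1875, 0.3750, 0.1775, 0.2600)
After 3 clicks: (0.1969, 0.3693, 0.1776, 0.2563)
After 4 clicks: (0.1978, 0.3694, 0.1773, 0.2554)
P(in Home after 4 clicks) = 0.3694

0.3694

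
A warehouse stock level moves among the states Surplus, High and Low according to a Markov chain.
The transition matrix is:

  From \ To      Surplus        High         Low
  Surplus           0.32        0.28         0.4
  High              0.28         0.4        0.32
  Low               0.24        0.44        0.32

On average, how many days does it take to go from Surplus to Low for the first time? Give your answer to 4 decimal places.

2.6699

Let t(s) be the expected number of days to first reach Low from state s, with t(Low) = 0. Conditioning on the first day:
t(Surplus) = 1 + 0.32·t(Surplus) + 0.28·t(High)
t(High) = 1 + 0.28·t(Surplus) + 0.4·t(High)
Solving: t(Surplus) = 2.6699, t(High) = 2.9126.
Expected days from Surplus to Low: 2.6699.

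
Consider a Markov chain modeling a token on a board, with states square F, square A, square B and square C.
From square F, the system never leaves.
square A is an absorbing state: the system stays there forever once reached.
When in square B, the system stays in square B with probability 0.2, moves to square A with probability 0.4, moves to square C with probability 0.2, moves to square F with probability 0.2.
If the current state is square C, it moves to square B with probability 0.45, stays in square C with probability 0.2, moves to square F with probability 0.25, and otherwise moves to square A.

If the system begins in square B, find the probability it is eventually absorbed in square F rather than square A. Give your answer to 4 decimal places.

Let h(s) be the probability of absorption at square F starting from transient state s. Then h(square F) = 1 and h(square A) = 0. By first-step analysis:
h(square B) = 0.2·1 + 0.4·0 + 0.2·h(square B) + 0.2·h(square C)
h(square C) = 0.25·1 + 0.1·0 + 0.45·h(square B) + 0.2·h(square C)
Solving: h(square B) = 0.3818, h(square C) = 0.5273.
Starting from square B, the probability is 0.3818.

0.3818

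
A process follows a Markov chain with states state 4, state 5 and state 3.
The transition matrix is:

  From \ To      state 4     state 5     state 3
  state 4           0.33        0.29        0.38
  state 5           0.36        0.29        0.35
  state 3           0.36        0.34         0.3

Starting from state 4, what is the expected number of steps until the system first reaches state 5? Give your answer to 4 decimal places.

Let t(s) be the expected number of steps to first reach state 5 from state s, with t(state 5) = 0. Conditioning on the first step:
t(state 4) = 1 + 0.33·t(state 4) + 0.38·t(state 3)
t(state 3) = 1 + 0.36·t(state 4) + 0.3·t(state 3)
Solving: t(state 4) = 3.2511, t(state 3) = 3.1005.
Expected steps from state 4 to state 5: 3.2511.

3.2511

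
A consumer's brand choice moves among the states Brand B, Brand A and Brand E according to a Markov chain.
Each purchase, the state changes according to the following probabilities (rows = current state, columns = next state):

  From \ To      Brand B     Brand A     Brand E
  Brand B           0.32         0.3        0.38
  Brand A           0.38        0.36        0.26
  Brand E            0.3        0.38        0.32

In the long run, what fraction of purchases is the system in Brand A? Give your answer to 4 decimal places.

Let the stationary distribution be π with π = πP and π_1 + π_2 + π_3 = 1.
π_1 = 0.32·π_1 + 0.38·π_2 + 0.3·π_3
π_2 = 0.3·π_1 + 0.36·π_2 + 0.38·π_3
Solving with the normalization constraint gives π = (0.3344, 0.3463, 0.3193).
So the stationary probability of Brand A is 0.3463.

0.3463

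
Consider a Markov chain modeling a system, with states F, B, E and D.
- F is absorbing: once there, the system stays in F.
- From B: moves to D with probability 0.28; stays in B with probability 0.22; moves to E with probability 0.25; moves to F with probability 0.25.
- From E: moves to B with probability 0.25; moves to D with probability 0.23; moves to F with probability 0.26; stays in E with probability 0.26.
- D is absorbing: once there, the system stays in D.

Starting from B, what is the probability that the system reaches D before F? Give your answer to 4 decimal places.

Let h(s) be the probability of absorption at D starting from transient state s. Then h(D) = 1 and h(F) = 0. By first-step analysis:
h(B) = 0.25·0 + 0.22·h(B) + 0.25·h(E) + 0.28·1
h(E) = 0.26·0 + 0.25·h(B) + 0.26·h(E) + 0.23·1
Solving: h(B) = 0.5143, h(E) = 0.4846.
Starting from B, the probability is 0.5143.

0.5143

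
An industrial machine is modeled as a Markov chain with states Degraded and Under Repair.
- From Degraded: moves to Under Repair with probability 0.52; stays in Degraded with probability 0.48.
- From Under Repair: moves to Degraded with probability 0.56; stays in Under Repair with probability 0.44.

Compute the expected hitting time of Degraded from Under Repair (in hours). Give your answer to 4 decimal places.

1.7857

Let t(s) be the expected number of hours to first reach Degraded from state s, with t(Degraded) = 0. Conditioning on the first hour:
t(Under Repair) = 1 + 0.44·t(Under Repair)
Solving: t(Under Repair) = 1.7857.
Expected hours from Under Repair to Degraded: 1.7857.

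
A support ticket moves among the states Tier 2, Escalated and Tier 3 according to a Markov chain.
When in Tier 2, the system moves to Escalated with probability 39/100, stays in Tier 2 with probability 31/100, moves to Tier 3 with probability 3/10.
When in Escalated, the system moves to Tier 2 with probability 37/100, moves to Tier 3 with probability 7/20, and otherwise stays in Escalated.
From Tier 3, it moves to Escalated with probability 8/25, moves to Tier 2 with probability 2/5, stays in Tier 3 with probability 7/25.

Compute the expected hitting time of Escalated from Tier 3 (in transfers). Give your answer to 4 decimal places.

2.8928

Let t(s) be the expected number of transfers to first reach Escalated from state s, with t(Escalated) = 0. Conditioning on the first transfer:
t(Tier 2) = 1 + 0.31·t(Tier 2) + 0.3·t(Tier 3)
t(Tier 3) = 1 + 0.4·t(Tier 2) + 0.28·t(Tier 3)
Solving: t(Tier 2) = 2.7070, t(Tier 3) = 2.8928.
Expected transfers from Tier 3 to Escalated: 2.8928.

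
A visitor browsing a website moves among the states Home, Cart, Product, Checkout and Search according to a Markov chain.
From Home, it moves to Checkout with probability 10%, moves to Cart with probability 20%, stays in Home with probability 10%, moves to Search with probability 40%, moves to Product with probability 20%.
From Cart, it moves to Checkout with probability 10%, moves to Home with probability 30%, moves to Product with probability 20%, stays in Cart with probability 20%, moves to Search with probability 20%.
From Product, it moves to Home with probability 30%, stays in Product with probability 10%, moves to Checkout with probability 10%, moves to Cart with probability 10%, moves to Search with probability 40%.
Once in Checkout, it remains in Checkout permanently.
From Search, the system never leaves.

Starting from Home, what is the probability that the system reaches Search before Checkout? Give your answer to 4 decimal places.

Let h(s) be the probability of absorption at Search starting from transient state s. Then h(Search) = 1 and h(Checkout) = 0. By first-step analysis:
h(Home) = 0.1·h(Home) + 0.2·h(Cart) + 0.2·h(Product) + 0.1·0 + 0.4·1
h(Cart) = 0.3·h(Home) + 0.2·h(Cart) + 0.2·h(Product) + 0.1·0 + 0.2·1
h(Product) = 0.3·h(Home) + 0.1·h(Cart) + 0.1·h(Product) + 0.1·0 + 0.4·1
Solving: h(Home) = 0.7843, h(Cart) = 0.7412, h(Product) = 0.7882.
Starting from Home, the probability is 0.7843.

0.7843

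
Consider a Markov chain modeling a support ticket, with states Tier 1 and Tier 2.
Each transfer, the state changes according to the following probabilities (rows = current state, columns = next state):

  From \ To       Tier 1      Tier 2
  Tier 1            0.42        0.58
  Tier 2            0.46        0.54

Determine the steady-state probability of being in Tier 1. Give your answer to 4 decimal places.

Let the stationary distribution be π with π = πP and π_1 + π_2 = 1.
π_1 = 0.42·π_1 + 0.46·π_2
Solving with the normalization constraint gives π = (0.4423, 0.5577).
So the stationary probability of Tier 1 is 0.4423.

0.4423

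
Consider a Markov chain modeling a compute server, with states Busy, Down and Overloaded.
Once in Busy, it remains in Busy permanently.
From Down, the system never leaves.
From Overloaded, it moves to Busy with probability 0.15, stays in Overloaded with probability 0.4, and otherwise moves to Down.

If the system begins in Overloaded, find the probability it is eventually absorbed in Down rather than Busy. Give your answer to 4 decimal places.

Let h(s) be the probability of absorption at Down starting from transient state s. Then h(Down) = 1 and h(Busy) = 0. By first-step analysis:
h(Overloaded) = 0.15·0 + 0.45·1 + 0.4·h(Overloaded)
Solving: h(Overloaded) = 0.7500.
Starting from Overloaded, the probability is 0.7500.

0.7500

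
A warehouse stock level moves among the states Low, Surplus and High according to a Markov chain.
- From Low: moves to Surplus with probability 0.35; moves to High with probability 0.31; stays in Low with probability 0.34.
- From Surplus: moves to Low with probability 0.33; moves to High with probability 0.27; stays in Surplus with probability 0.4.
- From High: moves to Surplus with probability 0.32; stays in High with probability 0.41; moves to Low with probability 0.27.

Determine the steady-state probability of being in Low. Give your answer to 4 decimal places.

Let the stationary distribution be π with π = πP and π_1 + π_2 + π_3 = 1.
π_1 = 0.34·π_1 + 0.33·π_2 + 0.27·π_3
π_2 = 0.35·π_1 + 0.4·π_2 + 0.32·π_3
Solving with the normalization constraint gives π = (0.3134, 0.3580, 0.3285).
So the stationary probability of Low is 0.3134.

0.3134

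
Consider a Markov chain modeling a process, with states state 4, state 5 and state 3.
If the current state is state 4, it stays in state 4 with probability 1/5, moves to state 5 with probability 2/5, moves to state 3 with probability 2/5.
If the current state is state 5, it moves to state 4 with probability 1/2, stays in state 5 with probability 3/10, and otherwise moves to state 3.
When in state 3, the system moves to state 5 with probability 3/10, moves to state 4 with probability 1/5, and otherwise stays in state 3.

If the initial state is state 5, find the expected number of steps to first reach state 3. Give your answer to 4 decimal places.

3.6111

Let t(s) be the expected number of steps to first reach state 3 from state s, with t(state 3) = 0. Conditioning on the first step:
t(state 4) = 1 + 0.2·t(state 4) + 0.4·t(state 5)
t(state 5) = 1 + 0.5·t(state 4) + 0.3·t(state 5)
Solving: t(state 4) = 3.0556, t(state 5) = 3.6111.
Expected steps from state 5 to state 3: 3.6111.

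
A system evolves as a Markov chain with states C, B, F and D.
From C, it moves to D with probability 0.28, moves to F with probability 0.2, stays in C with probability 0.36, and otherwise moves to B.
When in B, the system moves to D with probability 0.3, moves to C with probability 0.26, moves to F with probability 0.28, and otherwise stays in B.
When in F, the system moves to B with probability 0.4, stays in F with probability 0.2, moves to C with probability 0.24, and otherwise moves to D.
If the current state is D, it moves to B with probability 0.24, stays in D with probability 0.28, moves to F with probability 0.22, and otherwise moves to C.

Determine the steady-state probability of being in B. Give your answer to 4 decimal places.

Let the stationary distribution be π with π = πP and π_1 + π_2 + π_3 + π_4 = 1.
π_1 = 0.36·π_1 + 0.26·π_2 + 0.24·π_3 + 0.26·π_4
π_2 = 0.16·π_1 + 0.16·π_2 + 0.4·π_3 + 0.24·π_4
π_3 = 0.2·π_1 + 0.28·π_2 + 0.2·π_3 + 0.22·π_4
Solving with the normalization constraint gives π = (0.2839, 0.2344, 0.2239, 0.2578).
So the stationary probability of B is 0.2344.

0.2344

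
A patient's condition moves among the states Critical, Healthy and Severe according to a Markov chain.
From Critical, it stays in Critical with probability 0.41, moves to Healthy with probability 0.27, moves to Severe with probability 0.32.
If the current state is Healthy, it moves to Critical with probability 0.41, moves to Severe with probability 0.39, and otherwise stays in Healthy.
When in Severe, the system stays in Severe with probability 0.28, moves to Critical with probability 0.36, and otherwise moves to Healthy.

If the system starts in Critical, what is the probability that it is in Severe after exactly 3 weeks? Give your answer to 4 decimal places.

Propagate the distribution vector 3 weeks from Critical.
After 0 weeks: (1.0000, 0.0000, 0.0000)
After 1 week: (0.4100, 0.2700, 0.3200)
After 2 weeks: (0.3940, 0.2799, 0.3261)
After 3 weeks: (0.3937, 0.2798, 0.3265)
P(in Severe after 3 weeks) = 0.3265

0.3265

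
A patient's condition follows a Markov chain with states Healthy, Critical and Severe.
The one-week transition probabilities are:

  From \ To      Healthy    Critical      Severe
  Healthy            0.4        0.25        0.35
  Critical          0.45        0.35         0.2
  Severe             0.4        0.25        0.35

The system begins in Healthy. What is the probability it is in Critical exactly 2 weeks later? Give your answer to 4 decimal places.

Sum over the intermediate state after 1 week:
P = P(Healthy→Healthy)·P(Healthy→Critical) + P(Healthy→Critical)·P(Critical→Critical) + P(Healthy→Severe)·P(Severe→Critical)
  = 0.4×0.25 + 0.25×0.35 + 0.35×0.25
  = 0.1000 + 0.0875 + 0.0875 = 0.2750

0.2750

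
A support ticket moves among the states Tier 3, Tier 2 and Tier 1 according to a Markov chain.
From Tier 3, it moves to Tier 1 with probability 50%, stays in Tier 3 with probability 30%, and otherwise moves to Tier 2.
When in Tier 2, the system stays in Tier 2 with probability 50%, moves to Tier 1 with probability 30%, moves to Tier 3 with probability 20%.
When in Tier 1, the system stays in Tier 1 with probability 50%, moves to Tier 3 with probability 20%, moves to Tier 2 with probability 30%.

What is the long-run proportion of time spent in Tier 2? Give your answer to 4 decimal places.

0.3472

Let the stationary distribution be π with π = πP and π_1 + π_2 + π_3 = 1.
π_1 = 0.3·π_1 + 0.2·π_2 + 0.2·π_3
π_2 = 0.2·π_1 + 0.5·π_2 + 0.3·π_3
Solving with the normalization constraint gives π = (0.2222, 0.3472, 0.4306).
So the stationary probability of Tier 2 is 0.3472.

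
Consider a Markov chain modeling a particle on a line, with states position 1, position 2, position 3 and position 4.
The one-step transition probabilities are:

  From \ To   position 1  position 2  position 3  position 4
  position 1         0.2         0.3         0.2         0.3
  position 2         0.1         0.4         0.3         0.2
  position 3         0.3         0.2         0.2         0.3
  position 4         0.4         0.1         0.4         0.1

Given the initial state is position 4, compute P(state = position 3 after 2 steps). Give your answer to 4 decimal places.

0.2300

Propagate the distribution vector 2 steps from position 4.
After 0 steps: (0.0000, 0.0000, 0.0000, 1.0000)
After 1 step: (0.4000, 0.1000, 0.4000, 0.1000)
After 2 steps: (0.2500, 0.2500, 0.2300, 0.2700)
P(in position 3 after 2 steps) = 0.2300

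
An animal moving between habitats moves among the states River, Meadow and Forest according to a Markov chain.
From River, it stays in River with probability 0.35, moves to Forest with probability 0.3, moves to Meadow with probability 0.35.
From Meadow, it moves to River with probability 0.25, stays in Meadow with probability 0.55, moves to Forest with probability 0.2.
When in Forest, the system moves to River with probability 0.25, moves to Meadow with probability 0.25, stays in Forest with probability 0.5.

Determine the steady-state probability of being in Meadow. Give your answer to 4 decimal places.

0.3968

Let the stationary distribution be π with π = πP and π_1 + π_2 + π_3 = 1.
π_1 = 0.35·π_1 + 0.25·π_2 + 0.25·π_3
π_2 = 0.35·π_1 + 0.55·π_2 + 0.25·π_3
Solving with the normalization constraint gives π = (0.2778, 0.3968, 0.3254).
So the stationary probability of Meadow is 0.3968.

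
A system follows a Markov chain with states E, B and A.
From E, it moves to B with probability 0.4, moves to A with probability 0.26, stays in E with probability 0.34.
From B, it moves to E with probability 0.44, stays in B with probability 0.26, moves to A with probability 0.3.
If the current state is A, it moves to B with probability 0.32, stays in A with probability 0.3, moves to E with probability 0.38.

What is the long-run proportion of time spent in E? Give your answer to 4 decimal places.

0.3845

Let the stationary distribution be π with π = πP and π_1 + π_2 + π_3 = 1.
π_1 = 0.34·π_1 + 0.44·π_2 + 0.38·π_3
π_2 = 0.4·π_1 + 0.26·π_2 + 0.32·π_3
Solving with the normalization constraint gives π = (0.3845, 0.3309, 0.2846).
So the stationary probability of E is 0.3845.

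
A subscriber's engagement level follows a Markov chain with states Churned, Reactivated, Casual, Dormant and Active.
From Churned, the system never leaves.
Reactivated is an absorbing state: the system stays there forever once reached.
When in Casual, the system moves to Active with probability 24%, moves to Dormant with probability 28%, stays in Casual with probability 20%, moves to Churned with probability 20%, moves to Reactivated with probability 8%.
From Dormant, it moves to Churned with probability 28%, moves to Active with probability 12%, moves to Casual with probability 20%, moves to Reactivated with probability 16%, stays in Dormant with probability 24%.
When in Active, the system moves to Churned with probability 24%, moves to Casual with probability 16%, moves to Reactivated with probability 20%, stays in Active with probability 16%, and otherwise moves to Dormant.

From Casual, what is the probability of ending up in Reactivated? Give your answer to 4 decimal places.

Let h(s) be the probability of absorption at Reactivated starting from transient state s. Then h(Reactivated) = 1 and h(Churned) = 0. By first-step analysis:
h(Casual) = 0.2·0 + 0.08·1 + 0.2·h(Casual) + 0.28·h(Dormant) + 0.24·h(Active)
h(Dormant) = 0.28·0 + 0.16·1 + 0.2·h(Casual) + 0.24·h(Dormant) + 0.12·h(Active)
h(Active) = 0.24·0 + 0.2·1 + 0.16·h(Casual) + 0.24·h(Dormant) + 0.16·h(Active)
Solving: h(Casual) = 0.3518, h(Dormant) = 0.3679, h(Active) = 0.4102.
Starting from Casual, the probability is 0.3518.

0.3518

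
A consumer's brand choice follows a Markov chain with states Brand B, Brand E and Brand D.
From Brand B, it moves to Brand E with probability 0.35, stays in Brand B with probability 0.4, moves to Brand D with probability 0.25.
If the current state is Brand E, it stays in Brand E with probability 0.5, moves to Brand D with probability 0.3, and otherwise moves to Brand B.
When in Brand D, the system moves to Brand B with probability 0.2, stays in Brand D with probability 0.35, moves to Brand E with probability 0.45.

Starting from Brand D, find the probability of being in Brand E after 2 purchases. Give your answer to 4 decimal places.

0.4525

Sum over the intermediate state after 1 purchase:
P = P(Brand D→Brand B)·P(Brand B→Brand E) + P(Brand D→Brand E)·P(Brand E→Brand E) + P(Brand D→Brand D)·P(Brand D→Brand E)
  = 0.2×0.35 + 0.45×0.5 + 0.35×0.45
  = 0.0700 + 0.2250 + 0.1575 = 0.4525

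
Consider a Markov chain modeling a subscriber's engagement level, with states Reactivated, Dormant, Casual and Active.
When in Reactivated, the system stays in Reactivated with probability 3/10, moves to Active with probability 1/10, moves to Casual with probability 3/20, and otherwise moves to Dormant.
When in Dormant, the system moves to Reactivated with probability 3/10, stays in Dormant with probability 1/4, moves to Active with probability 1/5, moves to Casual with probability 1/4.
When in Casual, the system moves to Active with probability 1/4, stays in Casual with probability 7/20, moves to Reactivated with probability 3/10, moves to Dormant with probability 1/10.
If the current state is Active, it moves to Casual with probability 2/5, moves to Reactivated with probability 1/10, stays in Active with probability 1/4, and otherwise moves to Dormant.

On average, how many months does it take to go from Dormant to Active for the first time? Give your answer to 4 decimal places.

Let t(s) be the expected number of months to first reach Active from state s, with t(Active) = 0. Conditioning on the first month:
t(Reactivated) = 1 + 0.3·t(Reactivated) + 0.45·t(Dormant) + 0.15·t(Casual)
t(Dormant) = 1 + 0.3·t(Reactivated) + 0.25·t(Dormant) + 0.25·t(Casual)
t(Casual) = 1 + 0.3·t(Reactivated) + 0.1·t(Dormant) + 0.35·t(Casual)
Solving: t(Reactivated) = 6.0671, t(Dormant) = 5.4878, t(Casual) = 5.1829.
Expected months from Dormant to Active: 5.4878.

5.4878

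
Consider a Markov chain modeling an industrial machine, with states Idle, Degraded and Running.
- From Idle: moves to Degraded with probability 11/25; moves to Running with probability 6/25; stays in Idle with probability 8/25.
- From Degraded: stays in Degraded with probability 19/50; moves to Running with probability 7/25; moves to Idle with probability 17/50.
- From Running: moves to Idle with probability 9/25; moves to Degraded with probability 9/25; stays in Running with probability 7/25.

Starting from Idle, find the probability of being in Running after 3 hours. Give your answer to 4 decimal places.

Propagate the distribution vector 3 hours from Idle.
After 0 hours: (1.0000, 0.0000, 0.0000)
After 1 hour: (0.3200, 0.4400, 0.2400)
After 2 hours: (0.3384, 0.3944, 0.2672)
After 3 hours: (0.3386, 0.3950, 0.2665)
P(in Running after 3 hours) = 0.2665

0.2665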